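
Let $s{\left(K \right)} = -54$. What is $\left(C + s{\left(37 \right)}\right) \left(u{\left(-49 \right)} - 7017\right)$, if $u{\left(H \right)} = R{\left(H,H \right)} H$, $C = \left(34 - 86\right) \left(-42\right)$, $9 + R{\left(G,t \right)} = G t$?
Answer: $-264599250$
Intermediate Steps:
$R{\left(G,t \right)} = -9 + G t$
$C = 2184$ ($C = \left(-52\right) \left(-42\right) = 2184$)
$u{\left(H \right)} = H \left(-9 + H^{2}\right)$ ($u{\left(H \right)} = \left(-9 + H H\right) H = \left(-9 + H^{2}\right) H = H \left(-9 + H^{2}\right)$)
$\left(C + s{\left(37 \right)}\right) \left(u{\left(-49 \right)} - 7017\right) = \left(2184 - 54\right) \left(- 49 \left(-9 + \left(-49\right)^{2}\right) - 7017\right) = 2130 \left(- 49 \left(-9 + 2401\right) + \left(-14414 + 7397\right)\right) = 2130 \left(\left(-49\right) 2392 - 7017\right) = 2130 \left(-117208 - 7017\right) = 2130 \left(-124225\right) = -264599250$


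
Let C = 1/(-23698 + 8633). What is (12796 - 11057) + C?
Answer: 26198034/15065 ≈ 1739.0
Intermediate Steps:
C = -1/15065 (C = 1/(-15065) = -1/15065 ≈ -6.6379e-5)
(12796 - 11057) + C = (12796 - 11057) - 1/15065 = 1739 - 1/15065 = 26198034/15065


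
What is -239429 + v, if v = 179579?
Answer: -59850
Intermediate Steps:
-239429 + v = -239429 + 179579 = -59850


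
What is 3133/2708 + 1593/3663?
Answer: 1754447/1102156 ≈ 1.5918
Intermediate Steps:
3133/2708 + 1593/3663 = 3133*(1/2708) + 1593*(1/3663) = 3133/2708 + 177/407 = 1754447/1102156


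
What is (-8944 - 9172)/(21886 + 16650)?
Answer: -4529/9634 ≈ -0.47011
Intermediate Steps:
(-8944 - 9172)/(21886 + 16650) = -18116/38536 = -18116*1/38536 = -4529/9634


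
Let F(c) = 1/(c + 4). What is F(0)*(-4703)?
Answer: -4703/4 ≈ -1175.8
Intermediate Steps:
F(c) = 1/(4 + c)
F(0)*(-4703) = -4703/(4 + 0) = -4703/4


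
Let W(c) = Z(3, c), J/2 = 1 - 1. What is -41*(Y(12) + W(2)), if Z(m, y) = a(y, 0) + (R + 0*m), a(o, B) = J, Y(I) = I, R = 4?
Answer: -656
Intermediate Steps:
J = 0 (J = 2*(1 - 1) = 2*0 = 0)
a(o, B) = 0
Z(m, y) = 4 (Z(m, y) = 0 + (4 + 0*m) = 0 + (4 + 0) = 0 + 4 = 4)
W(c) = 4
-41*(Y(12) + W(2)) = -41*(12 + 4) = -41*16 = -656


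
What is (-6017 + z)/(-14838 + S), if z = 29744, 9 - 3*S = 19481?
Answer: -71181/63986 ≈ -1.1124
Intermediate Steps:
S = -19472/3 (S = 3 - 1/3*19481 = 3 - 19481/3 = -19472/3 ≈ -6490.7)
(-6017 + z)/(-14838 + S) = (-6017 + 29744)/(-14838 - 19472/3) = 23727/(-63986/3) = 23727*(-3/63986) = -71181/63986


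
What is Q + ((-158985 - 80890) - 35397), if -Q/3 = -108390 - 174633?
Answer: 573797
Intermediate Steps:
Q = 849069 (Q = -3*(-108390 - 174633) = -3*(-283023) = 849069)
Q + ((-158985 - 80890) - 35397) = 849069 + ((-158985 - 80890) - 35397) = 849069 + (-239875 - 35397) = 849069 - 275272 = 573797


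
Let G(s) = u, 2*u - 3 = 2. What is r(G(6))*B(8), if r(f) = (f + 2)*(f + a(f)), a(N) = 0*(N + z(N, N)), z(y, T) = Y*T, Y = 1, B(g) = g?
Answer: 90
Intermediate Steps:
u = 5/2 (u = 3/2 + (½)*2 = 3/2 + 1 = 5/2 ≈ 2.5000)
z(y, T) = T (z(y, T) = 1*T = T)
a(N) = 0 (a(N) = 0*(N + N) = 0*(2*N) = 0)
G(s) = 5/2
r(f) = f*(2 + f) (r(f) = (f + 2)*(f + 0) = (2 + f)*f = f*(2 + f))
r(G(6))*B(8) = (5*(2 + 5/2)/2)*8 = ((5/2)*(9/2))*8 = (45/4)*8 = 90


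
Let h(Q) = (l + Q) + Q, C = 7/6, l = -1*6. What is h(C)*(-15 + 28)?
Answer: -143/3 ≈ -47.667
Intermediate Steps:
l = -6
C = 7/6 (C = 7*(⅙) = 7/6 ≈ 1.1667)
h(Q) = -6 + 2*Q (h(Q) = (-6 + Q) + Q = -6 + 2*Q)
h(C)*(-15 + 28) = (-6 + 2*(7/6))*(-15 + 28) = (-6 + 7/3)*13 = -11/3*13 = -143/3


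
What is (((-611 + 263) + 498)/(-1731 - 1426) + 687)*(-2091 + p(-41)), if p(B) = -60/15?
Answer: -4543445355/3157 ≈ -1.4392e+6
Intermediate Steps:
p(B) = -4 (p(B) = -60*1/15 = -4)
(((-611 + 263) + 498)/(-1731 - 1426) + 687)*(-2091 + p(-41)) = (((-611 + 263) + 498)/(-1731 - 1426) + 687)*(-2091 - 4) = ((-348 + 498)/(-3157) + 687)*(-2095) = (150*(-1/3157) + 687)*(-2095) = (-150/3157 + 687)*(-2095) = (2168709/3157)*(-2095) = -4543445355/3157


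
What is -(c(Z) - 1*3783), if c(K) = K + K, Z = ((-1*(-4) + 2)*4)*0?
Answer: 3783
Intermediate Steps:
Z = 0 (Z = ((4 + 2)*4)*0 = (6*4)*0 = 24*0 = 0)
c(K) = 2*K
-(c(Z) - 1*3783) = -(2*0 - 1*3783) = -(0 - 3783) = -1*(-3783) = 3783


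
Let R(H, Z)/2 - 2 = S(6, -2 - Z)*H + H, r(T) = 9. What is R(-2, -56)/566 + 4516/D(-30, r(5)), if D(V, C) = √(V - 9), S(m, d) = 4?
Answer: -8/283 - 4516*I*√39/39 ≈ -0.028269 - 723.14*I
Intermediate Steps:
D(V, C) = √(-9 + V)
R(H, Z) = 4 + 10*H (R(H, Z) = 4 + 2*(4*H + H) = 4 + 2*(5*H) = 4 + 10*H)
R(-2, -56)/566 + 4516/D(-30, r(5)) = (4 + 10*(-2))/566 + 4516/(√(-9 - 30)) = (4 - 20)*(1/566) + 4516/(√(-39)) = -16*1/566 + 4516/((I*√39)) = -8/283 + 4516*(-I*√39/39) = -8/283 - 4516*I*√39/39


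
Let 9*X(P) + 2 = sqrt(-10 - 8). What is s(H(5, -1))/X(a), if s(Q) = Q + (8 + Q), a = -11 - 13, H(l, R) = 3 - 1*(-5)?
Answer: -216/11 - 324*I*sqrt(2)/11 ≈ -19.636 - 41.655*I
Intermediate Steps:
H(l, R) = 8 (H(l, R) = 3 + 5 = 8)
a = -24
X(P) = -2/9 + I*sqrt(2)/3 (X(P) = -2/9 + sqrt(-10 - 8)/9 = -2/9 + sqrt(-18)/9 = -2/9 + (3*I*sqrt(2))/9 = -2/9 + I*sqrt(2)/3)
s(Q) = 8 + 2*Q
s(H(5, -1))/X(a) = (8 + 2*8)/(-2/9 + I*sqrt(2)/3) = (8 + 16)/(-2/9 + I*sqrt(2)/3) = 24/(-2/9 + I*sqrt(2)/3)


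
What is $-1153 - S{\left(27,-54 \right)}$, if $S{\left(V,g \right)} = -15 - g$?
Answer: $-1192$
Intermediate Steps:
$-1153 - S{\left(27,-54 \right)} = -1153 - \left(-15 - -54\right) = -1153 - \left(-15 + 54\right) = -1153 - 39 = -1192$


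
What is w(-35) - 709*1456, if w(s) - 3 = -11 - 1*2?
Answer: -1032314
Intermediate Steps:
w(s) = -10 (w(s) = 3 + (-11 - 1*2) = 3 + (-11 - 2) = 3 - 13 = -10)
w(-35) - 709*1456 = -10 - 709*1456 = -10 - 1032304 = -1032314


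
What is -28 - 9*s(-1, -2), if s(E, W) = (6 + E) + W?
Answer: -55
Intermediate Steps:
s(E, W) = 6 + E + W
-28 - 9*s(-1, -2) = -28 - 9*(6 - 1 - 2) = -28 - 9*3 = -28 - 27 = -55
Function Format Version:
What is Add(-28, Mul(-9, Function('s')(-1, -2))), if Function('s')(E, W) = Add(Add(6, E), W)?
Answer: -55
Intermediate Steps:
Function('s')(E, W) = Add(6, E, W)
Add(-28, Mul(-9, Function('s')(-1, -2))) = Add(-28, Mul(-9, Add(6, -1, -2))) = Add(-28, Mul(-9, 3)) = Add(-28, -27) = -55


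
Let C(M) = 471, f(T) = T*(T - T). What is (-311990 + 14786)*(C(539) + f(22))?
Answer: -139983084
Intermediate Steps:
f(T) = 0 (f(T) = T*0 = 0)
(-311990 + 14786)*(C(539) + f(22)) = (-311990 + 14786)*(471 + 0) = -297204*471 = -139983084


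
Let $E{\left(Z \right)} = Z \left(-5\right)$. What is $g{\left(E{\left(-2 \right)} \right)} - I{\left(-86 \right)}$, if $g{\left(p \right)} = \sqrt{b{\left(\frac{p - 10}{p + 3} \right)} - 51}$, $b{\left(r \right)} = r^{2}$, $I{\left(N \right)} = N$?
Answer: $86 + i \sqrt{51} \approx 86.0 + 7.1414 i$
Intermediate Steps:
$E{\left(Z \right)} = - 5 Z$
$g{\left(p \right)} = \sqrt{-51 + \frac{\left(-10 + p\right)^{2}}{\left(3 + p\right)^{2}}}$ ($g{\left(p \right)} = \sqrt{\left(\frac{p - 10}{p + 3}\right)^{2} - 51} = \sqrt{\left(\frac{-10 + p}{3 + p}\right)^{2} - 51} = \sqrt{\frac{\left(-10 + p\right)^{2}}{\left(3 + p\right)^{2}} - 51} = \sqrt{-51 + \frac{\left(-10 + p\right)^{2}}{\left(3 + p\right)^{2}}}$)
$g{\left(E{\left(-2 \right)} \right)} - I{\left(-86 \right)} = \sqrt{-51 + \frac{\left(-10 - -10\right)^{2}}{\left(3 - -10\right)^{2}}} - -86 = \sqrt{-51 + \frac{\left(-10 + 10\right)^{2}}{\left(3 + 10\right)^{2}}} + 86 = \sqrt{-51 + \frac{0^{2}}{169}} + 86 = \sqrt{-51 + 0 \cdot \frac{1}{169}} + 86 = \sqrt{-51 + 0} + 86 = \sqrt{-51} + 86 = i \sqrt{51} + 86 = 86 + i \sqrt{51}$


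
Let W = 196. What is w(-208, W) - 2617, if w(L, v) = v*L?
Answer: -43385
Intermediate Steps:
w(L, v) = L*v
w(-208, W) - 2617 = -208*196 - 2617 = -40768 - 2617 = -43385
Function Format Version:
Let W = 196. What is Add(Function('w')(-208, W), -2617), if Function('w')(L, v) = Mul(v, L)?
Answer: -43385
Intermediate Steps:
Function('w')(L, v) = Mul(L, v)
Add(Function('w')(-208, W), -2617) = Add(Mul(-208, 196), -2617) = Add(-40768, -2617) = -43385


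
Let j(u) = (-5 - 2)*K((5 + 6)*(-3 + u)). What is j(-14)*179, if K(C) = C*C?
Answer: -43816157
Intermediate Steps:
K(C) = C²
j(u) = -7*(-33 + 11*u)² (j(u) = (-5 - 2)*((5 + 6)*(-3 + u))² = -7*121*(-3 + u)² = -7*(-33 + 11*u)²)
j(-14)*179 = -847*(-3 - 14)²*179 = -847*(-17)²*179 = -847*289*179 = -244783*179 = -43816157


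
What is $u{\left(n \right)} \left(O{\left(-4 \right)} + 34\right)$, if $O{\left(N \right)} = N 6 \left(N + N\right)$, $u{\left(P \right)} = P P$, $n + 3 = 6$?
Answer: $2034$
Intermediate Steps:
$n = 3$ ($n = -3 + 6 = 3$)
$u{\left(P \right)} = P^{2}$
$O{\left(N \right)} = 12 N^{2}$ ($O{\left(N \right)} = 6 N 2 N = 12 N^{2}$)
$u{\left(n \right)} \left(O{\left(-4 \right)} + 34\right) = 3^{2} \left(12 \left(-4\right)^{2} + 34\right) = 9 \left(12 \cdot 16 + 34\right) = 9 \left(192 + 34\right) = 9 \cdot 226 = 2034$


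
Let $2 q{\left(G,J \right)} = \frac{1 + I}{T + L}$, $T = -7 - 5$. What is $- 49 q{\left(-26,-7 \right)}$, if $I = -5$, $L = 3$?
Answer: $- \frac{98}{9} \approx -10.889$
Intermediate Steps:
$T = -12$ ($T = -7 - 5 = -12$)
$q{\left(G,J \right)} = \frac{2}{9}$ ($q{\left(G,J \right)} = \frac{\left(1 - 5\right) \frac{1}{-12 + 3}}{2} = \frac{\left(-4\right) \frac{1}{-9}}{2} = \frac{\left(-4\right) \left(- \frac{1}{9}\right)}{2} = \frac{1}{2} \cdot \frac{4}{9} = \frac{2}{9}$)
$- 49 q{\left(-26,-7 \right)} = \left(-49\right) \frac{2}{9} = - \frac{98}{9}$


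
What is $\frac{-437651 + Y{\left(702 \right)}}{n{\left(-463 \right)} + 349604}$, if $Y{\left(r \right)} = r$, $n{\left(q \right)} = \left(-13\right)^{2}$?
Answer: $- \frac{436949}{349773} \approx -1.2492$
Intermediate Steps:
$n{\left(q \right)} = 169$
$\frac{-437651 + Y{\left(702 \right)}}{n{\left(-463 \right)} + 349604} = \frac{-437651 + 702}{169 + 349604} = - \frac{436949}{349773}$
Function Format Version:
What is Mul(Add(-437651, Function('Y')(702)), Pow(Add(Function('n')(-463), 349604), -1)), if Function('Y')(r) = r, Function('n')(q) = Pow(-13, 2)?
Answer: Rational(-436949, 349773) ≈ -1.2492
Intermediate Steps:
Function('n')(q) = 169
Mul(Add(-437651, Function('Y')(702)), Pow(Add(Function('n')(-463), 349604), -1)) = Mul(Add(-437651, 702), Pow(Add(169, 349604), -1)) = Mul(-436949, Pow(349773, -1)) = Mul(-436949, Rational(1, 349773)) = Rational(-436949, 349773)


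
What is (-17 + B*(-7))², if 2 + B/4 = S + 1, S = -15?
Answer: 185761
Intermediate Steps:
B = -64 (B = -8 + 4*(-15 + 1) = -8 + 4*(-14) = -8 - 56 = -64)
(-17 + B*(-7))² = (-17 - 64*(-7))² = (-17 + 448)² = 431² = 185761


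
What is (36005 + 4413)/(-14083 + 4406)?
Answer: -40418/9677 ≈ -4.1767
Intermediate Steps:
(36005 + 4413)/(-14083 + 4406) = 40418/(-9677) = 40418*(-1/9677) = -40418/9677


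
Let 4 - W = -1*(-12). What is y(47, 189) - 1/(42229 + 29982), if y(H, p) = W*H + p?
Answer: -13503458/72211 ≈ -187.00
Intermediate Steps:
W = -8 (W = 4 - (-1)*(-12) = 4 - 1*12 = 4 - 12 = -8)
y(H, p) = p - 8*H (y(H, p) = -8*H + p = p - 8*H)
y(47, 189) - 1/(42229 + 29982) = (189 - 8*47) - 1/(42229 + 29982) = (189 - 376) - 1/72211 = -187 - 1*1/72211 = -187 - 1/72211 = -13503458/72211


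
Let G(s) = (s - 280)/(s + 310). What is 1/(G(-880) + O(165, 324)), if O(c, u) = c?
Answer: 57/9521 ≈ 0.0059868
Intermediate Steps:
G(s) = (-280 + s)/(310 + s)
1/(G(-880) + O(165, 324)) = 1/((-280 - 880)/(310 - 880) + 165) = 1/(-1160/(-570) + 165) = 1/(-1/570*(-1160) + 165) = 1/(116/57 + 165) = 1/(9521/57) = 57/9521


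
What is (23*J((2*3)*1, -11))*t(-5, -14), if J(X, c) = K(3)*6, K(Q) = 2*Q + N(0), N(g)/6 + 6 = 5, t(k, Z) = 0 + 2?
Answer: 0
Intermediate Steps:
t(k, Z) = 2
N(g) = -6 (N(g) = -36 + 6*5 = -36 + 30 = -6)
K(Q) = -6 + 2*Q (K(Q) = 2*Q - 6 = -6 + 2*Q)
J(X, c) = 0 (J(X, c) = (-6 + 2*3)*6 = (-6 + 6)*6 = 0*6 = 0)
(23*J((2*3)*1, -11))*t(-5, -14) = (23*0)*2 = 0*2 = 0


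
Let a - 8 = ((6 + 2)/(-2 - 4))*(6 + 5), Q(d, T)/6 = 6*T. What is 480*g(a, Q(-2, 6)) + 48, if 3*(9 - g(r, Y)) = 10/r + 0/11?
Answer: 4608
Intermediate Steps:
Q(d, T) = 36*T (Q(d, T) = 6*(6*T) = 36*T)
a = -20/3 (a = 8 + ((6 + 2)/(-2 - 4))*(6 + 5) = 8 + (8/(-6))*11 = 8 + (8*(-⅙))*11 = 8 - 4/3*11 = 8 - 44/3 = -20/3 ≈ -6.6667)
g(r, Y) = 9 - 10/(3*r) (g(r, Y) = 9 - (10/r + 0/11)/3 = 9 - (10/r + 0*(1/11))/3 = 9 - (10/r + 0)/3 = 9 - 10/(3*r))
480*g(a, Q(-2, 6)) + 48 = 480*(9 - 10/(3*(-20/3))) + 48 = 480*(9 - 10/3*(-3/20)) + 48 = 480*(9 + ½) + 48 = 480*(19/2) + 48 = 4560 + 48 = 4608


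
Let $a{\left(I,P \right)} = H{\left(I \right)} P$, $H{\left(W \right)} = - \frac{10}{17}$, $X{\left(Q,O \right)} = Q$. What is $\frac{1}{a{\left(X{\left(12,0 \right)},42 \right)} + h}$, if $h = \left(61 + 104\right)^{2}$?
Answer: $\frac{17}{462405} \approx 3.6764 \cdot 10^{-5}$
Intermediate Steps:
$H{\left(W \right)} = - \frac{10}{17}$ ($H{\left(W \right)} = \left(-10\right) \frac{1}{17} = - \frac{10}{17}$)
$a{\left(I,P \right)} = - \frac{10 P}{17}$
$h = 27225$ ($h = 165^{2} = 27225$)
$\frac{1}{a{\left(X{\left(12,0 \right)},42 \right)} + h} = \frac{1}{\left(- \frac{10}{17}\right) 42 + 27225} = \frac{1}{- \frac{420}{17} + 27225} = \frac{1}{\frac{462405}{17}} = \frac{17}{462405}$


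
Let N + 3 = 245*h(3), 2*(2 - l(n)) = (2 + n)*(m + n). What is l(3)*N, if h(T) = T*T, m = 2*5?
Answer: -67161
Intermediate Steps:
m = 10
l(n) = 2 - (2 + n)*(10 + n)/2
h(T) = T²
N = 2202 (N = -3 + 245*3² = -3 + 245*9 = -3 + 2205 = 2202)
l(3)*N = (-8 - 6*3 - ½*3²)*2202 = (-8 - 18 - ½*9)*2202 = (-8 - 18 - 9/2)*2202 = -61/2*2202 = -67161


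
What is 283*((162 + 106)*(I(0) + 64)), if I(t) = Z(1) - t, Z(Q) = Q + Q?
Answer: 5005704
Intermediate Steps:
Z(Q) = 2*Q
I(t) = 2 - t (I(t) = 2*1 - t = 2 - t)
283*((162 + 106)*(I(0) + 64)) = 283*((162 + 106)*((2 - 1*0) + 64)) = 283*(268*((2 + 0) + 64)) = 283*(268*(2 + 64)) = 283*(268*66) = 283*17688 = 5005704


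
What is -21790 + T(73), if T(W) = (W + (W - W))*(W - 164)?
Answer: -28433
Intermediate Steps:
T(W) = W*(-164 + W) (T(W) = (W + 0)*(-164 + W) = W*(-164 + W))
-21790 + T(73) = -21790 + 73*(-164 + 73) = -21790 + 73*(-91) = -21790 - 6643 = -28433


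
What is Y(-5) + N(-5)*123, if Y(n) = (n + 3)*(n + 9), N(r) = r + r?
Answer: -1238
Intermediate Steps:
N(r) = 2*r
Y(n) = (3 + n)*(9 + n)
Y(-5) + N(-5)*123 = (27 + (-5)² + 12*(-5)) + (2*(-5))*123 = (27 + 25 - 60) - 10*123 = -8 - 1230 = -1238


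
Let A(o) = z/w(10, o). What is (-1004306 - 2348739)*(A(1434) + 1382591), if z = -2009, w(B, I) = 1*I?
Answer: -6647859293711825/1434 ≈ -4.6359e+12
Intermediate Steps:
w(B, I) = I
A(o) = -2009/o
(-1004306 - 2348739)*(A(1434) + 1382591) = (-1004306 - 2348739)*(-2009/1434 + 1382591) = -3353045*(-2009*1/1434 + 1382591) = -3353045*(-2009/1434 + 1382591) = -3353045*1982633485/1434 = -6647859293711825/1434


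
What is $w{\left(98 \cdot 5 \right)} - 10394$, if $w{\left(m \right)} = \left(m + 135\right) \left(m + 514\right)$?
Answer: $617106$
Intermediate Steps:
$w{\left(m \right)} = \left(135 + m\right) \left(514 + m\right)$
$w{\left(98 \cdot 5 \right)} - 10394 = \left(69390 + \left(98 \cdot 5\right)^{2} + 649 \cdot 98 \cdot 5\right) - 10394 = \left(69390 + 490^{2} + 649 \cdot 490\right) - 10394 = \left(69390 + 240100 + 318010\right) - 10394 = 627500 - 10394 = 617106$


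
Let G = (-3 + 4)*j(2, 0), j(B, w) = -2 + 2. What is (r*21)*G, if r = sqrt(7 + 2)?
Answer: 0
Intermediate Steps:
j(B, w) = 0
r = 3 (r = sqrt(9) = 3)
G = 0 (G = (-3 + 4)*0 = 1*0 = 0)
(r*21)*G = (3*21)*0 = 63*0 = 0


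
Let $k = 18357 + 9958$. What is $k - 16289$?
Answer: $12026$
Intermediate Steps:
$k = 28315$
$k - 16289 = 28315 - 16289 = 12026$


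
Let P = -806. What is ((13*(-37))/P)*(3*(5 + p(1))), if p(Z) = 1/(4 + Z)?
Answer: 1443/155 ≈ 9.3097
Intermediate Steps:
((13*(-37))/P)*(3*(5 + p(1))) = ((13*(-37))/(-806))*(3*(5 + 1/(4 + 1))) = (-481*(-1/806))*(3*(5 + 1/5)) = 37*(3*(5 + 1/5))/62 = 37*(3*(26/5))/62 = (37/62)*(78/5) = 1443/155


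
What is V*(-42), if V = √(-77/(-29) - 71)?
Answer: -42*I*√57478/29 ≈ -347.22*I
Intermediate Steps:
V = I*√57478/29 (V = √(-77*(-1/29) - 71) = √(77/29 - 71) = √(-1982/29) = I*√57478/29 ≈ 8.2671*I)
V*(-42) = (I*√57478/29)*(-42) = -42*I*√57478/29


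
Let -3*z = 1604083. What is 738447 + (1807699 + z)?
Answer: 6034355/3 ≈ 2.0115e+6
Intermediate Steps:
z = -1604083/3 (z = -⅓*1604083 = -1604083/3 ≈ -5.3469e+5)
738447 + (1807699 + z) = 738447 + (1807699 - 1604083/3) = 738447 + 3819014/3 = 6034355/3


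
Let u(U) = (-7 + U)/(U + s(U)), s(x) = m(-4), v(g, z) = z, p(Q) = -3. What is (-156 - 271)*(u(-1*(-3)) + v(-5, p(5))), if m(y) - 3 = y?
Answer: 2135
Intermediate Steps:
m(y) = 3 + y
s(x) = -1 (s(x) = 3 - 4 = -1)
u(U) = (-7 + U)/(-1 + U) (u(U) = (-7 + U)/(U - 1) = (-7 + U)/(-1 + U))
(-156 - 271)*(u(-1*(-3)) + v(-5, p(5))) = (-156 - 271)*((-7 - 1*(-3))/(-1 - 1*(-3)) - 3) = -427*((-7 + 3)/(-1 + 3) - 3) = -427*(-4/2 - 3) = -427*((½)*(-4) - 3) = -427*(-2 - 3) = -427*(-5) = 2135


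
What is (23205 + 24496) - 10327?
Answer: 37374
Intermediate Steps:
(23205 + 24496) - 10327 = 47701 - 10327 = 37374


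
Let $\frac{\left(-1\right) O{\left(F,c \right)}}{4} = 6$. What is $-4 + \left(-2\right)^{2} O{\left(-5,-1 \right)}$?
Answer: $-100$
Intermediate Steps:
$O{\left(F,c \right)} = -24$ ($O{\left(F,c \right)} = \left(-4\right) 6 = -24$)
$-4 + \left(-2\right)^{2} O{\left(-5,-1 \right)} = -4 + \left(-2\right)^{2} \left(-24\right) = -4 + 4 \left(-24\right) = -4 - 96 = -100$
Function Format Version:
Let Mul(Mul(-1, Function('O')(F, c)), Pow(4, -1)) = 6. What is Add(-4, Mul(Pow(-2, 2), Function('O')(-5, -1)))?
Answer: -100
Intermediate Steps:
Function('O')(F, c) = -24 (Function('O')(F, c) = Mul(-4, 6) = -24)
Add(-4, Mul(Pow(-2, 2), Function('O')(-5, -1))) = Add(-4, Mul(Pow(-2, 2), -24)) = Add(-4, Mul(4, -24)) = Add(-4, -96) = -100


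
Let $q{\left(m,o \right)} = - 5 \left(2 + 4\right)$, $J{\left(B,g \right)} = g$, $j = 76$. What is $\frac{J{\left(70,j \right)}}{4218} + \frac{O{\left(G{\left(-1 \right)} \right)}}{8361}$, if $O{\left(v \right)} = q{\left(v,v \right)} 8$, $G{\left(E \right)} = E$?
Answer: $- \frac{1102}{103119} \approx -0.010687$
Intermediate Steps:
$q{\left(m,o \right)} = -30$ ($q{\left(m,o \right)} = \left(-5\right) 6 = -30$)
$O{\left(v \right)} = -240$ ($O{\left(v \right)} = \left(-30\right) 8 = -240$)
$\frac{J{\left(70,j \right)}}{4218} + \frac{O{\left(G{\left(-1 \right)} \right)}}{8361} = \frac{76}{4218} - \frac{240}{8361} = 76 \cdot \frac{1}{4218} - \frac{80}{2787} = \frac{2}{111} - \frac{80}{2787} = - \frac{1102}{103119}$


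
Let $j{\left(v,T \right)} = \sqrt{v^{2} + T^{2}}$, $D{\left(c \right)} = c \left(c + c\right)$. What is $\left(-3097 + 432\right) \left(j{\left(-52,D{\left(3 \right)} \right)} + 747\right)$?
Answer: $-1990755 - 5330 \sqrt{757} \approx -2.1374 \cdot 10^{6}$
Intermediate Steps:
$D{\left(c \right)} = 2 c^{2}$ ($D{\left(c \right)} = c 2 c = 2 c^{2}$)
$j{\left(v,T \right)} = \sqrt{T^{2} + v^{2}}$
$\left(-3097 + 432\right) \left(j{\left(-52,D{\left(3 \right)} \right)} + 747\right) = \left(-3097 + 432\right) \left(\sqrt{\left(2 \cdot 3^{2}\right)^{2} + \left(-52\right)^{2}} + 747\right) = - 2665 \left(\sqrt{\left(2 \cdot 9\right)^{2} + 2704} + 747\right) = - 2665 \left(\sqrt{18^{2} + 2704} + 747\right) = - 2665 \left(\sqrt{324 + 2704} + 747\right) = - 2665 \left(\sqrt{3028} + 747\right) = - 2665 \left(2 \sqrt{757} + 747\right) = - 2665 \left(747 + 2 \sqrt{757}\right) = -1990755 - 5330 \sqrt{757}$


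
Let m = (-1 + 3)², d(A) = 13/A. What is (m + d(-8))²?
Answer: 361/64 ≈ 5.6406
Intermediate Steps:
m = 4 (m = 2² = 4)
(m + d(-8))² = (4 + 13/(-8))² = (4 + 13*(-⅛))² = (4 - 13/8)² = (19/8)² = 361/64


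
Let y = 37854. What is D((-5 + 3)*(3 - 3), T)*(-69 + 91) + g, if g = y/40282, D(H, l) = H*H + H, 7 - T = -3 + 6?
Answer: 18927/20141 ≈ 0.93972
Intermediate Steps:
T = 4 (T = 7 - (-3 + 6) = 7 - 1*3 = 7 - 3 = 4)
D(H, l) = H + H² (D(H, l) = H² + H = H + H²)
g = 18927/20141 (g = 37854/40282 = 37854*(1/40282) = 18927/20141 ≈ 0.93972)
D((-5 + 3)*(3 - 3), T)*(-69 + 91) + g = (((-5 + 3)*(3 - 3))*(1 + (-5 + 3)*(3 - 3)))*(-69 + 91) + 18927/20141 = ((-2*0)*(1 - 2*0))*22 + 18927/20141 = (0*(1 + 0))*22 + 18927/20141 = (0*1)*22 + 18927/20141 = 0*22 + 18927/20141 = 0 + 18927/20141 = 18927/20141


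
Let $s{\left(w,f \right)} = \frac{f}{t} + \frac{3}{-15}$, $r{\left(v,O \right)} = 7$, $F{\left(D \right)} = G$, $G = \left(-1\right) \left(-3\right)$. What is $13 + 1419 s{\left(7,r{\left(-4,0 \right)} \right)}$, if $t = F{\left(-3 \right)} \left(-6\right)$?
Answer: $- \frac{24679}{30} \approx -822.63$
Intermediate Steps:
$G = 3$
$F{\left(D \right)} = 3$
$t = -18$ ($t = 3 \left(-6\right) = -18$)
$s{\left(w,f \right)} = - \frac{1}{5} - \frac{f}{18}$ ($s{\left(w,f \right)} = \frac{f}{-18} + \frac{3}{-15} = f \left(- \frac{1}{18}\right) + 3 \left(- \frac{1}{15}\right) = - \frac{f}{18} - \frac{1}{5} = - \frac{1}{5} - \frac{f}{18}$)
$13 + 1419 s{\left(7,r{\left(-4,0 \right)} \right)} = 13 + 1419 \left(- \frac{1}{5} - \frac{7}{18}\right) = 13 + 1419 \left(- \frac{53}{90}\right) = 13 - \frac{25069}{30} = - \frac{24679}{30}$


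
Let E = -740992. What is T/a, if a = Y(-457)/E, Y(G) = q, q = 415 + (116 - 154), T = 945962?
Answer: -700950274304/377 ≈ -1.8593e+9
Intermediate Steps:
q = 377 (q = 415 - 38 = 377)
Y(G) = 377
a = -377/740992 (a = 377/(-740992) = 377*(-1/740992) = -377/740992 ≈ -0.00050878)
T/a = 945962/(-377/740992) = 945962*(-740992/377) = -700950274304/377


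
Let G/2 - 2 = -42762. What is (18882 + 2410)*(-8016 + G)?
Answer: -1991568512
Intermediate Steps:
G = -85520 (G = 4 + 2*(-42762) = 4 - 85524 = -85520)
(18882 + 2410)*(-8016 + G) = (18882 + 2410)*(-8016 - 85520) = 21292*(-93536) = -1991568512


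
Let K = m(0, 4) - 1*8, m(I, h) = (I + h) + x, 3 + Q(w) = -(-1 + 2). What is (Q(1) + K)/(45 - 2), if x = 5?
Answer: -3/43 ≈ -0.069767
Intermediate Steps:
Q(w) = -4 (Q(w) = -3 - (-1 + 2) = -3 - 1*1 = -3 - 1 = -4)
m(I, h) = 5 + I + h (m(I, h) = (I + h) + 5 = 5 + I + h)
K = 1 (K = (5 + 0 + 4) - 1*8 = 9 - 8 = 1)
(Q(1) + K)/(45 - 2) = (-4 + 1)/(45 - 2) = -3/43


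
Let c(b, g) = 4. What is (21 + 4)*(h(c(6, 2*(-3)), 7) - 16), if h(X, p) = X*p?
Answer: 300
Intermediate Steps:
(21 + 4)*(h(c(6, 2*(-3)), 7) - 16) = (21 + 4)*(4*7 - 16) = 25*(28 - 16) = 25*12 = 300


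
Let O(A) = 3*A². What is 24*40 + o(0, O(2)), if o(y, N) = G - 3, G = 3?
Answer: 960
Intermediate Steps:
o(y, N) = 0 (o(y, N) = 3 - 3 = 0)
24*40 + o(0, O(2)) = 24*40 + 0 = 960 + 0 = 960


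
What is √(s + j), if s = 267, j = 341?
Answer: 4*√38 ≈ 24.658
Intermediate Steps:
√(s + j) = √(267 + 341) = √608 = 4*√38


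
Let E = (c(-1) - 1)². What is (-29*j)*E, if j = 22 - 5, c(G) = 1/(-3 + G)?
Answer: -12325/16 ≈ -770.31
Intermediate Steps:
j = 17
E = 25/16 (E = (1/(-3 - 1) - 1)² = (1/(-4) - 1)² = (-¼ - 1)² = (-5/4)² = 25/16 ≈ 1.5625)
(-29*j)*E = -29*17*(25/16) = -493*25/16 = -12325/16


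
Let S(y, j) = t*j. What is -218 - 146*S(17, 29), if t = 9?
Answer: -38324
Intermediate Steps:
S(y, j) = 9*j
-218 - 146*S(17, 29) = -218 - 1314*29 = -218 - 146*261 = -218 - 38106 = -38324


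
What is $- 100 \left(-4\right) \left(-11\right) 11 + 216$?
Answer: $-48184$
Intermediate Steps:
$- 100 \left(-4\right) \left(-11\right) 11 + 216 = - 100 \cdot 44 \cdot 11 + 216 = \left(-100\right) 484 + 216 = -48400 + 216 = -48184$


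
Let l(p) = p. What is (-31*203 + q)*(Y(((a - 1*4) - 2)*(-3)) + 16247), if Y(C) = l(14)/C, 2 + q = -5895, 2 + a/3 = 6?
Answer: -1782373040/9 ≈ -1.9804e+8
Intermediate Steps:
a = 12 (a = -6 + 3*6 = -6 + 18 = 12)
q = -5897 (q = -2 - 5895 = -5897)
Y(C) = 14/C
(-31*203 + q)*(Y(((a - 1*4) - 2)*(-3)) + 16247) = (-31*203 - 5897)*(14/((((12 - 1*4) - 2)*(-3))) + 16247) = (-6293 - 5897)*(14/((((12 - 4) - 2)*(-3))) + 16247) = -12190*(14/(((8 - 2)*(-3))) + 16247) = -12190*(14/((6*(-3))) + 16247) = -12190*(14/(-18) + 16247) = -12190*(14*(-1/18) + 16247) = -12190*(-7/9 + 16247) = -12190*146216/9 = -1782373040/9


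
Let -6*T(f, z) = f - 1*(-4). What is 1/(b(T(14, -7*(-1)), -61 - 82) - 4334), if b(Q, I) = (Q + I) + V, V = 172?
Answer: -1/4308 ≈ -0.00023213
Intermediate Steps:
T(f, z) = -⅔ - f/6 (T(f, z) = -(f - 1*(-4))/6 = -(f + 4)/6 = -(4 + f)/6 = -⅔ - f/6)
b(Q, I) = 172 + I + Q (b(Q, I) = (Q + I) + 172 = (I + Q) + 172 = 172 + I + Q)
1/(b(T(14, -7*(-1)), -61 - 82) - 4334) = 1/((172 + (-61 - 82) + (-⅔ - ⅙*14)) - 4334) = 1/((172 - 143 + (-⅔ - 7/3)) - 4334) = 1/((172 - 143 - 3) - 4334) = 1/(26 - 4334) = 1/(-4308) = -1/4308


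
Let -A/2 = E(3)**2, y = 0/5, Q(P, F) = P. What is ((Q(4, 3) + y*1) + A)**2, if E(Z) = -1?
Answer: 4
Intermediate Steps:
y = 0 (y = 0*(1/5) = 0)
A = -2 (A = -2*(-1)**2 = -2*1 = -2)
((Q(4, 3) + y*1) + A)**2 = ((4 + 0*1) - 2)**2 = ((4 + 0) - 2)**2 = (4 - 2)**2 = 2**2 = 4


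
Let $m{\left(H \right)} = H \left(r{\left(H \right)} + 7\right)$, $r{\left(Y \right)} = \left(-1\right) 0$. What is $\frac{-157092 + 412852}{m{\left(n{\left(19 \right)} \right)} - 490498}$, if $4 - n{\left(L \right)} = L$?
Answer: $- \frac{255760}{490603} \approx -0.52132$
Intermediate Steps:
$r{\left(Y \right)} = 0$
$n{\left(L \right)} = 4 - L$
$m{\left(H \right)} = 7 H$ ($m{\left(H \right)} = H \left(0 + 7\right) = H 7 = 7 H$)
$\frac{-157092 + 412852}{m{\left(n{\left(19 \right)} \right)} - 490498} = \frac{-157092 + 412852}{7 \left(4 - 19\right) - 490498} = \frac{255760}{7 \left(4 - 19\right) - 490498} = \frac{255760}{7 \left(-15\right) - 490498} = \frac{255760}{-105 - 490498} = \frac{255760}{-490603} = 255760 \left(- \frac{1}{490603}\right) = - \frac{255760}{490603}$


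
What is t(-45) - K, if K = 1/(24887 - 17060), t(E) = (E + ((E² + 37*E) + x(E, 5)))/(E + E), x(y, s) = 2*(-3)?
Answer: -89579/26090 ≈ -3.4335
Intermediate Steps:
x(y, s) = -6
t(E) = (-6 + E² + 38*E)/(2*E) (t(E) = (E + ((E² + 37*E) - 6))/(E + E) = (E + (-6 + E² + 37*E))/((2*E)) = (-6 + E² + 38*E)*(1/(2*E)) = (-6 + E² + 38*E)/(2*E))
K = 1/7827 ≈ 0.00012776
t(-45) - K = (19 + (½)*(-45) - 3/(-45)) - 1*1/7827 = (19 - 45/2 - 3*(-1/45)) - 1/7827 = (19 - 45/2 + 1/15) - 1/7827 = -103/30 - 1/7827 = -89579/26090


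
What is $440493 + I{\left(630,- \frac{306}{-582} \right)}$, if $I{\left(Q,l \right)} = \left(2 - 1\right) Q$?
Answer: $441123$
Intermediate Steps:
$I{\left(Q,l \right)} = Q$ ($I{\left(Q,l \right)} = 1 Q = Q$)
$440493 + I{\left(630,- \frac{306}{-582} \right)} = 440493 + 630 = 441123$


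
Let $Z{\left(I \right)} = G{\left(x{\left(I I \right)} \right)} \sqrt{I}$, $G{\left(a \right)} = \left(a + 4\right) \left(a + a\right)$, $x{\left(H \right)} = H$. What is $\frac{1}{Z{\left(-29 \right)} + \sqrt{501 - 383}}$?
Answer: $\frac{1}{\sqrt{118} + 1421290 i \sqrt{29}} \approx 2.0 \cdot 10^{-13} - 1.3065 \cdot 10^{-7} i$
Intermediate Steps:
$G{\left(a \right)} = 2 a \left(4 + a\right)$ ($G{\left(a \right)} = \left(4 + a\right) 2 a = 2 a \left(4 + a\right)$)
$Z{\left(I \right)} = 2 I^{\frac{5}{2}} \left(4 + I^{2}\right)$ ($Z{\left(I \right)} = 2 I I \left(4 + I I\right) \sqrt{I} = 2 I^{2} \left(4 + I^{2}\right) \sqrt{I} = 2 I^{\frac{5}{2}} \left(4 + I^{2}\right)$)
$\frac{1}{Z{\left(-29 \right)} + \sqrt{501 - 383}} = \frac{1}{2 \left(-29\right)^{\frac{5}{2}} \left(4 + \left(-29\right)^{2}\right) + \sqrt{501 - 383}} = \frac{1}{2 \cdot 841 i \sqrt{29} \left(4 + 841\right) + \sqrt{118}} = \frac{1}{2 \cdot 841 i \sqrt{29} \cdot 845 + \sqrt{118}} = \frac{1}{1421290 i \sqrt{29} + \sqrt{118}} = \frac{1}{\sqrt{118} + 1421290 i \sqrt{29}}$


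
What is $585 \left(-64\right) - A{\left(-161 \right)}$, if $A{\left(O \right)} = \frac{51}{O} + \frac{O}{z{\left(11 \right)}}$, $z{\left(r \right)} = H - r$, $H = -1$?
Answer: $- \frac{72359389}{1932} \approx -37453.0$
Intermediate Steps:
$z{\left(r \right)} = -1 - r$
$A{\left(O \right)} = \frac{51}{O} - \frac{O}{12}$ ($A{\left(O \right)} = \frac{51}{O} + \frac{O}{-1 - 11} = \frac{51}{O} + \frac{O}{-12} = \frac{51}{O} + O \left(- \frac{1}{12}\right) = \frac{51}{O} - \frac{O}{12}$)
$585 \left(-64\right) - A{\left(-161 \right)} = 585 \left(-64\right) - \left(\frac{51}{-161} - - \frac{161}{12}\right) = -37440 - \left(51 \left(- \frac{1}{161}\right) + \frac{161}{12}\right) = -37440 - \left(- \frac{51}{161} + \frac{161}{12}\right) = -37440 - \frac{25309}{1932} = - \frac{72359389}{1932}$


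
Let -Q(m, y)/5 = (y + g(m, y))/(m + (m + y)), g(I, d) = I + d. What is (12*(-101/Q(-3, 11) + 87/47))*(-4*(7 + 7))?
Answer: -4300800/893 ≈ -4816.1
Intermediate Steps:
Q(m, y) = -5*(m + 2*y)/(y + 2*m) (Q(m, y) = -5*(y + (m + y))/(m + (m + y)) = -5*(m + 2*y)/(y + 2*m))
(12*(-101/Q(-3, 11) + 87/47))*(-4*(7 + 7)) = (12*(-101*(11 + 2*(-3))/(5*(-1*(-3) - 2*11)) + 87/47))*(-4*(7 + 7)) = (12*(-101*(11 - 6)/(5*(3 - 22)) + 87*(1/47)))*(-4*14) = (12*(-101/(5*(-19)/5) + 87/47))*(-56) = (12*(-101/(5*(⅕)*(-19)) + 87/47))*(-56) = (12*(-101/(-19) + 87/47))*(-56) = (12*(-101*(-1/19) + 87/47))*(-56) = (12*(101/19 + 87/47))*(-56) = (12*(6400/893))*(-56) = (76800/893)*(-56) = -4300800/893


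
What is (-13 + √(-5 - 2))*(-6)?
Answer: 78 - 6*I*√7 ≈ 78.0 - 15.875*I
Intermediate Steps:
(-13 + √(-5 - 2))*(-6) = (-13 + √(-7))*(-6) = (-13 + I*√7)*(-6) = 78 - 6*I*√7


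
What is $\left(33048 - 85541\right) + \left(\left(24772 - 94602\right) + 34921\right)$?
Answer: $-87402$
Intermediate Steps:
$\left(33048 - 85541\right) + \left(\left(24772 - 94602\right) + 34921\right) = -52493 + \left(-69830 + 34921\right) = -52493 - 34909 = -87402$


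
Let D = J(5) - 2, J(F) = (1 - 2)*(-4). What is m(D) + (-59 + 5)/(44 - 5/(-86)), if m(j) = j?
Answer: 326/421 ≈ 0.77435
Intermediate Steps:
J(F) = 4 (J(F) = -1*(-4) = 4)
D = 2 (D = 4 - 2 = 2)
m(D) + (-59 + 5)/(44 - 5/(-86)) = 2 + (-59 + 5)/(44 - 5/(-86)) = 2 - 54/(44 - 5*(-1/86)) = 2 - 54/(44 + 5/86) = 2 - 54/3789/86 = 2 - 54*86/3789 = 2 - 516/421 = 326/421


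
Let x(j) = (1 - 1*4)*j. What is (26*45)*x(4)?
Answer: -14040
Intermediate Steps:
x(j) = -3*j (x(j) = (1 - 4)*j = -3*j)
(26*45)*x(4) = (26*45)*(-3*4) = 1170*(-12) = -14040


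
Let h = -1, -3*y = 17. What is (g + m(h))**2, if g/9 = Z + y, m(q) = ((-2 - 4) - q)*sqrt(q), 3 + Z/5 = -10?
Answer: 404471 + 6360*I ≈ 4.0447e+5 + 6360.0*I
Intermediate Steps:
y = -17/3 (y = -1/3*17 = -17/3 ≈ -5.6667)
Z = -65 (Z = -15 + 5*(-10) = -15 - 50 = -65)
m(q) = sqrt(q)*(-6 - q) (m(q) = (-6 - q)*sqrt(q) = sqrt(q)*(-6 - q))
g = -636 (g = 9*(-65 - 17/3) = 9*(-212/3) = -636)
(g + m(h))**2 = (-636 + sqrt(-1)*(-6 - 1*(-1)))**2 = (-636 + I*(-6 + 1))**2 = (-636 + I*(-5))**2 = (-636 - 5*I)**2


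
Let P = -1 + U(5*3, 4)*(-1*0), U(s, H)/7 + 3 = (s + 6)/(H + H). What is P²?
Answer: 1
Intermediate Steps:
U(s, H) = -21 + 7*(6 + s)/(2*H) (U(s, H) = -21 + 7*((s + 6)/(H + H)) = -21 + 7*((6 + s)/((2*H))) = -21 + 7*((6 + s)*(1/(2*H))) = -21 + 7*((6 + s)/(2*H)) = -21 + 7*(6 + s)/(2*H))
P = -1 (P = -1 + ((7/2)*(6 + 5*3 - 6*4)/4)*(-1*0) = -1 + ((7/2)*(¼)*(6 + 15 - 24))*0 = -1 + ((7/2)*(¼)*(-3))*0 = -1 - 21/8*0 = -1 + 0 = -1)
P² = (-1)² = 1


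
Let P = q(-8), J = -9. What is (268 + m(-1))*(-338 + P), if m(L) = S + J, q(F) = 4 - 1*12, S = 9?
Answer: -92728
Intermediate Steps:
q(F) = -8 (q(F) = 4 - 12 = -8)
m(L) = 0 (m(L) = 9 - 9 = 0)
P = -8
(268 + m(-1))*(-338 + P) = (268 + 0)*(-338 - 8) = 268*(-346) = -92728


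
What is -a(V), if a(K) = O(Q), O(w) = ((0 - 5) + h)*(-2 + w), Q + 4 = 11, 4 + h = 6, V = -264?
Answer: 15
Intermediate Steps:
h = 2 (h = -4 + 6 = 2)
Q = 7 (Q = -4 + 11 = 7)
O(w) = 6 - 3*w (O(w) = ((0 - 5) + 2)*(-2 + w) = (-5 + 2)*(-2 + w) = -3*(-2 + w) = 6 - 3*w)
a(K) = -15 (a(K) = 6 - 3*7 = 6 - 21 = -15)
-a(V) = -1*(-15) = 15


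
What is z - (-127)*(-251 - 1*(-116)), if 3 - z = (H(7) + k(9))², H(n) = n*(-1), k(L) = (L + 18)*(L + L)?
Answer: -246583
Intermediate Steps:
k(L) = 2*L*(18 + L) (k(L) = (18 + L)*(2*L) = 2*L*(18 + L))
H(n) = -n
z = -229438 (z = 3 - (-1*7 + 2*9*(18 + 9))² = 3 - (-7 + 2*9*27)² = 3 - (-7 + 486)² = 3 - 1*479² = 3 - 1*229441 = 3 - 229441 = -229438)
z - (-127)*(-251 - 1*(-116)) = -229438 - (-127)*(-251 - 1*(-116)) = -229438 - (-127)*(-251 + 116) = -229438 - (-127)*(-135) = -229438 - 1*17145 = -229438 - 17145 = -246583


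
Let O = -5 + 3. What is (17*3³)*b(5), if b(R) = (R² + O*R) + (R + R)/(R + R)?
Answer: 7344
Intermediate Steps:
O = -2
b(R) = 1 + R² - 2*R (b(R) = (R² - 2*R) + (R + R)/(R + R) = (R² - 2*R) + (2*R)/((2*R)) = (R² - 2*R) + (2*R)*(1/(2*R)) = (R² - 2*R) + 1 = 1 + R² - 2*R)
(17*3³)*b(5) = (17*3³)*(1 + 5² - 2*5) = (17*27)*(1 + 25 - 10) = 459*16 = 7344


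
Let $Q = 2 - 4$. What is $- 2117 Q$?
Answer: $4234$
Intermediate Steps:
$Q = -2$ ($Q = 2 - 4 = -2$)
$- 2117 Q = \left(-2117\right) \left(-2\right) = 4234$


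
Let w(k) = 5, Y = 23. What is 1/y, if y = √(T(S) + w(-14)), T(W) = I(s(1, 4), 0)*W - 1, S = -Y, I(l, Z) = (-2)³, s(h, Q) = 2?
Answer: √47/94 ≈ 0.072932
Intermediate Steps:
I(l, Z) = -8
S = -23 (S = -1*23 = -23)
T(W) = -1 - 8*W (T(W) = -8*W - 1 = -1 - 8*W)
y = 2*√47 (y = √((-1 - 8*(-23)) + 5) = √((-1 + 184) + 5) = √(183 + 5) = √188 = 2*√47 ≈ 13.711)
1/y = 1/(2*√47) = √47/94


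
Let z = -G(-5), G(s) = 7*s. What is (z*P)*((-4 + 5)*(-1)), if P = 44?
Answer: -1540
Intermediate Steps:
z = 35 (z = -7*(-5) = -1*(-35) = 35)
(z*P)*((-4 + 5)*(-1)) = (35*44)*((-4 + 5)*(-1)) = 1540*(1*(-1)) = 1540*(-1) = -1540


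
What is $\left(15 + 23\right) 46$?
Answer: $1748$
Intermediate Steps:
$\left(15 + 23\right) 46 = 38 \cdot 46 = 1748$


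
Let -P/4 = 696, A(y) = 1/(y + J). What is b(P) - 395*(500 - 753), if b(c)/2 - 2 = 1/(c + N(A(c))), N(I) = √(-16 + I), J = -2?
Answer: 719340002694593/7197790731 - 2*I*√13799058/7197790731 ≈ 99939.0 - 1.0322e-6*I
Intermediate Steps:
A(y) = 1/(-2 + y) (A(y) = 1/(y - 2) = 1/(-2 + y))
P = -2784 (P = -4*696 = -2784)
b(c) = 4 + 2/(c + √(-16 + 1/(-2 + c)))
b(P) - 395*(500 - 753) = 2*(1 + 2*(-2784) + 2*√((33 - 16*(-2784))/(-2 - 2784)))/(-2784 + √((33 - 16*(-2784))/(-2 - 2784))) - 395*(500 - 753) = 2*(1 - 5568 + 2*√((33 + 44544)/(-2786)))/(-2784 + √((33 + 44544)/(-2786))) - 395*(-253) = 2*(1 - 5568 + 2*√(-1/2786*44577))/(-2784 + √(-1/2786*44577)) + 99935 = 2*(1 - 5568 + 2*√(-44577/2786))/(-2784 + √(-44577/2786)) + 99935 = 2*(1 - 5568 + 2*(3*I*√13799058/2786))/(-2784 + 3*I*√13799058/2786) + 99935 = 2*(1 - 5568 + 3*I*√13799058/1393)/(-2784 + 3*I*√13799058/2786) + 99935 = 2*(-5567 + 3*I*√13799058/1393)/(-2784 + 3*I*√13799058/2786) + 99935 = 99935 + 2*(-5567 + 3*I*√13799058/1393)/(-2784 + 3*I*√13799058/2786)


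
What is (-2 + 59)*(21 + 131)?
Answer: 8664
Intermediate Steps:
(-2 + 59)*(21 + 131) = 57*152 = 8664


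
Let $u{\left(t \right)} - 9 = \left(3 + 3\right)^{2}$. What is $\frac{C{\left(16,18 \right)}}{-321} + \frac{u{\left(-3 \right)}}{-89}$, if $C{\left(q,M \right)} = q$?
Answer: $- \frac{15869}{28569} \approx -0.55546$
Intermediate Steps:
$u{\left(t \right)} = 45$ ($u{\left(t \right)} = 9 + \left(3 + 3\right)^{2} = 9 + 6^{2} = 9 + 36 = 45$)
$\frac{C{\left(16,18 \right)}}{-321} + \frac{u{\left(-3 \right)}}{-89} = \frac{16}{-321} + \frac{45}{-89} = 16 \left(- \frac{1}{321}\right) + 45 \left(- \frac{1}{89}\right) = - \frac{16}{321} - \frac{45}{89} = - \frac{15869}{28569}$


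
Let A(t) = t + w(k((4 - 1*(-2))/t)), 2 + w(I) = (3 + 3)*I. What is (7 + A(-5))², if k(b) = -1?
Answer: 36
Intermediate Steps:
w(I) = -2 + 6*I (w(I) = -2 + (3 + 3)*I = -2 + 6*I)
A(t) = -8 + t (A(t) = t + (-2 + 6*(-1)) = t + (-2 - 6) = t - 8 = -8 + t)
(7 + A(-5))² = (7 + (-8 - 5))² = (7 - 13)² = (-6)² = 36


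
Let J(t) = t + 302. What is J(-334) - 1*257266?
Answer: -257298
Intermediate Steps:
J(t) = 302 + t
J(-334) - 1*257266 = (302 - 334) - 1*257266 = -32 - 257266 = -257298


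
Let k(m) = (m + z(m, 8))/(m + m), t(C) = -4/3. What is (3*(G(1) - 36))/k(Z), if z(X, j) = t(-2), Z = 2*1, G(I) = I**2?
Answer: -630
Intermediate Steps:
t(C) = -4/3 (t(C) = -4*1/3 = -4/3)
Z = 2
z(X, j) = -4/3
k(m) = (-4/3 + m)/(2*m) (k(m) = (m - 4/3)/(m + m) = (-4/3 + m)/((2*m)) = (-4/3 + m)*(1/(2*m)) = (-4/3 + m)/(2*m))
(3*(G(1) - 36))/k(Z) = (3*(1**2 - 36))/(((1/6)*(-4 + 3*2)/2)) = (3*(1 - 36))/(((1/6)*(1/2)*(-4 + 6))) = (3*(-35))/(((1/6)*(1/2)*2)) = -105/1/6 = -105*6 = -630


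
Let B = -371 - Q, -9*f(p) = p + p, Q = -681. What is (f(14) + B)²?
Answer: 7628644/81 ≈ 94181.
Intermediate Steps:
f(p) = -2*p/9 (f(p) = -(p + p)/9 = -2*p/9)
B = 310 (B = -371 - 1*(-681) = -371 + 681 = 310)
(f(14) + B)² = (-2/9*14 + 310)² = (-28/9 + 310)² = (2762/9)² = 7628644/81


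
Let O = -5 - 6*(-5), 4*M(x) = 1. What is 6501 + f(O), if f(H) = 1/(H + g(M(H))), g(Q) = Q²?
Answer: 2606917/401 ≈ 6501.0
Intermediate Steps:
M(x) = ¼ (M(x) = (¼)*1 = ¼)
O = 25 (O = -5 + 30 = 25)
f(H) = 1/(1/16 + H) (f(H) = 1/(H + (¼)²) = 1/(H + 1/16) = 1/(1/16 + H))
6501 + f(O) = 6501 + 16/(1 + 16*25) = 6501 + 16/(1 + 400) = 6501 + 16/401 = 2606917/401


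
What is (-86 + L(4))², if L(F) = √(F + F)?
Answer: 7404 - 344*√2 ≈ 6917.5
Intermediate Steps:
L(F) = √2*√F (L(F) = √(2*F) = √2*√F)
(-86 + L(4))² = (-86 + √2*√4)² = (-86 + √2*2)² = (-86 + 2*√2)²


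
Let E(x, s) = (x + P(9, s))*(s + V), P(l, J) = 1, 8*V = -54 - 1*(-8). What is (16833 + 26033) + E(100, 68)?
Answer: 196613/4 ≈ 49153.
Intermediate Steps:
V = -23/4 (V = (-54 - 1*(-8))/8 = (-54 + 8)/8 = (⅛)*(-46) = -23/4 ≈ -5.7500)
E(x, s) = (1 + x)*(-23/4 + s) (E(x, s) = (x + 1)*(s - 23/4) = (1 + x)*(-23/4 + s))
(16833 + 26033) + E(100, 68) = (16833 + 26033) + (-23/4 + 68 - 23/4*100 + 68*100) = 42866 + (-23/4 + 68 - 575 + 6800) = 42866 + 25149/4 = 196613/4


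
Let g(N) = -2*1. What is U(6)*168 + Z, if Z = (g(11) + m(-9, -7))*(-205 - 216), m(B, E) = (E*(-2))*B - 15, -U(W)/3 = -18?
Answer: 69275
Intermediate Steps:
U(W) = 54 (U(W) = -3*(-18) = 54)
m(B, E) = -15 - 2*B*E (m(B, E) = (-2*E)*B - 15 = -2*B*E - 15 = -15 - 2*B*E)
g(N) = -2
Z = 60203 (Z = (-2 + (-15 - 2*(-9)*(-7)))*(-205 - 216) = (-2 + (-15 - 126))*(-421) = (-2 - 141)*(-421) = -143*(-421) = 60203)
U(6)*168 + Z = 54*168 + 60203 = 9072 + 60203 = 69275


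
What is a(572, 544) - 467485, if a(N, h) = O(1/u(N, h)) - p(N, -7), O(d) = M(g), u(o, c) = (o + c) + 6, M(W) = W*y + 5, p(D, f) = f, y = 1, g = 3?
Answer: -467470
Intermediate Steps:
M(W) = 5 + W (M(W) = W*1 + 5 = W + 5 = 5 + W)
u(o, c) = 6 + c + o (u(o, c) = (c + o) + 6 = 6 + c + o)
O(d) = 8 (O(d) = 5 + 3 = 8)
a(N, h) = 15 (a(N, h) = 8 - 1*(-7) = 8 + 7 = 15)
a(572, 544) - 467485 = 15 - 467485 = -467470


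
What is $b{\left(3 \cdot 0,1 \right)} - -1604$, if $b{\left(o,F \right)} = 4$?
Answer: $1608$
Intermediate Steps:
$b{\left(3 \cdot 0,1 \right)} - -1604 = 4 - -1604 = 4 + 1604 = 1608$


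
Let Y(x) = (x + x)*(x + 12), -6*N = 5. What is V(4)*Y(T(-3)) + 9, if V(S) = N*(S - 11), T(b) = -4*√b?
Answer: -551 - 560*I*√3 ≈ -551.0 - 969.95*I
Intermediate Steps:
N = -⅚ (N = -⅙*5 = -⅚ ≈ -0.83333)
Y(x) = 2*x*(12 + x) (Y(x) = (2*x)*(12 + x) = 2*x*(12 + x))
V(S) = 55/6 - 5*S/6 (V(S) = -5*(S - 11)/6 = -5*(-11 + S)/6 = 55/6 - 5*S/6)
V(4)*Y(T(-3)) + 9 = (55/6 - ⅚*4)*(2*(-4*I*√3)*(12 - 4*I*√3)) + 9 = (55/6 - 10/3)*(2*(-4*I*√3)*(12 - 4*I*√3)) + 9 = 35*(2*(-4*I*√3)*(12 - 4*I*√3))/6 + 9 = 35*(-8*I*√3*(12 - 4*I*√3))/6 + 9 = -140*I*√3*(12 - 4*I*√3)/3 + 9 = 9 - 140*I*√3*(12 - 4*I*√3)/3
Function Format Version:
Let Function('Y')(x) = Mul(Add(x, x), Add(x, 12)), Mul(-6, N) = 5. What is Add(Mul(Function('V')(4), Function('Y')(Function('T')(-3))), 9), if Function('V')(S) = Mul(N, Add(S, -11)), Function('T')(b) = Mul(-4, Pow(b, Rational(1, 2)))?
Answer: Add(-551, Mul(-560, I, Pow(3, Rational(1, 2)))) ≈ Add(-551.00, Mul(-969.95, I))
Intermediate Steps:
N = Rational(-5, 6) (N = Mul(Rational(-1, 6), 5) = Rational(-5, 6) ≈ -0.83333)
Function('Y')(x) = Mul(2, x, Add(12, x)) (Function('Y')(x) = Mul(Mul(2, x), Add(12, x)) = Mul(2, x, Add(12, x)))
Function('V')(S) = Add(Rational(55, 6), Mul(Rational(-5, 6), S)) (Function('V')(S) = Mul(Rational(-5, 6), Add(S, -11)) = Mul(Rational(-5, 6), Add(-11, S)) = Add(Rational(55, 6), Mul(Rational(-5, 6), S)))
Add(Mul(Function('V')(4), Function('Y')(Function('T')(-3))), 9) = Add(Mul(Add(Rational(55, 6), Mul(Rational(-5, 6), 4)), Mul(2, Mul(-4, Pow(-3, Rational(1, 2))), Add(12, Mul(-4, Pow(-3, Rational(1, 2)))))), 9) = Add(Mul(Add(Rational(55, 6), Rational(-10, 3)), Mul(2, Mul(-4, Mul(I, Pow(3, Rational(1, 2)))), Add(12, Mul(-4, Mul(I, Pow(3, Rational(1, 2))))))), 9) = Add(Mul(Rational(35, 6), Mul(2, Mul(-4, I, Pow(3, Rational(1, 2))), Add(12, Mul(-4, I, Pow(3, Rational(1, 2)))))), 9) = Add(Mul(Rational(35, 6), Mul(-8, I, Pow(3, Rational(1, 2)), Add(12, Mul(-4, I, Pow(3, Rational(1, 2)))))), 9) = Add(Mul(Rational(-140, 3), I, Pow(3, Rational(1, 2)), Add(12, Mul(-4, I, Pow(3, Rational(1, 2))))), 9) = Add(9, Mul(Rational(-140, 3), I, Pow(3, Rational(1, 2)), Add(12, Mul(-4, I, Pow(3, Rational(1, 2))))))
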